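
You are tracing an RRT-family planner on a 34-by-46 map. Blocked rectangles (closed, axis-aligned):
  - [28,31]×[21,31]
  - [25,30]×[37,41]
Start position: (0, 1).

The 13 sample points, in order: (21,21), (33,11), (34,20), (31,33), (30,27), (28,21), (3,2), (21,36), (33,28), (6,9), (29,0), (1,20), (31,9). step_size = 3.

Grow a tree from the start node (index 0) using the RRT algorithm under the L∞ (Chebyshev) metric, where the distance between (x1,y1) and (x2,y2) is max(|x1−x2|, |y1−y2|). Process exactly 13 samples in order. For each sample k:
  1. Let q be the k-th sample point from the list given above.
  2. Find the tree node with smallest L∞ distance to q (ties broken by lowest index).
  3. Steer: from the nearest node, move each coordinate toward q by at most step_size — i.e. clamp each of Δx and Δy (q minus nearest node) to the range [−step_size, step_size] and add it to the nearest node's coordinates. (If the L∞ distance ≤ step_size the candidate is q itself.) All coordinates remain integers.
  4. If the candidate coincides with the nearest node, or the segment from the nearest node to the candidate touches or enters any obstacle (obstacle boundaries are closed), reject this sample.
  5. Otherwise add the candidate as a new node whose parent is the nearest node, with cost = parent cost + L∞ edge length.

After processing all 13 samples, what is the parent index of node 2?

Parent of node 2: 1

1. q=(21,21) nearest=0 d=21 new=(3,4) → add node 1 parent=0 cost=3
2. q=(33,11) nearest=1 d=30 new=(6,7) → add node 2 parent=1 cost=6
3. q=(34,20) nearest=2 d=28 new=(9,10) → add node 3 parent=2 cost=9
4. q=(31,33) nearest=3 d=23 new=(12,13) → add node 4 parent=3 cost=12
5. q=(30,27) nearest=4 d=18 new=(15,16) → add node 5 parent=4 cost=15
6. q=(28,21) nearest=5 d=13 new=(18,19) → add node 6 parent=5 cost=18
7. q=(3,2) nearest=1 d=2 new=(3,2) → add node 7 parent=1 cost=5
8. q=(21,36) nearest=6 d=17 new=(21,22) → add node 8 parent=6 cost=21
9. q=(33,28) nearest=8 d=12 new=(24,25) → add node 9 parent=8 cost=24
10. q=(6,9) nearest=2 d=2 new=(6,9) → add node 10 parent=2 cost=8
11. q=(29,0) nearest=5 d=16 new=(18,13) → add node 11 parent=5 cost=18
12. q=(1,20) nearest=3 d=10 new=(6,13) → add node 12 parent=3 cost=12
13. q=(31,9) nearest=6 d=13 new=(21,16) → add node 13 parent=6 cost=21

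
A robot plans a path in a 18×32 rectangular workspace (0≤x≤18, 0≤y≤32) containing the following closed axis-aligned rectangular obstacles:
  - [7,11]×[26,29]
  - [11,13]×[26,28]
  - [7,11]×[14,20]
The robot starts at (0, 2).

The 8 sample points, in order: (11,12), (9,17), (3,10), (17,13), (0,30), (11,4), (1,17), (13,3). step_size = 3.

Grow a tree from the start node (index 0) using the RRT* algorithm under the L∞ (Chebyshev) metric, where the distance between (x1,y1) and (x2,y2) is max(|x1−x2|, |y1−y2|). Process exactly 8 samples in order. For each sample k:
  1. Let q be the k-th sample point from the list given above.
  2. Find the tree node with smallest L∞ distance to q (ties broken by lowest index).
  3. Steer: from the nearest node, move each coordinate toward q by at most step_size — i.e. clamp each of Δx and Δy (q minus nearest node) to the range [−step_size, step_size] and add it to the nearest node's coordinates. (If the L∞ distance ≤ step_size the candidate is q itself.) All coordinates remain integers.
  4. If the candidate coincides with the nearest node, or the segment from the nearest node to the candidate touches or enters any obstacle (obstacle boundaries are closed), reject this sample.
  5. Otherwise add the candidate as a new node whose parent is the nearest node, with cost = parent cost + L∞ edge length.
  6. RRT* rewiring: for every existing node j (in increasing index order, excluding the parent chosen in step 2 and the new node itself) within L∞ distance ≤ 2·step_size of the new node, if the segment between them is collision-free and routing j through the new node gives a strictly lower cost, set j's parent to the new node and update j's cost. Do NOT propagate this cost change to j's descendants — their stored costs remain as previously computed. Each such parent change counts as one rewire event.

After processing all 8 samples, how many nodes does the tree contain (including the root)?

1. q=(11,12) nearest=0 d=11 new=(3,5) → add node 1 parent=0 cost=3
2. q=(9,17) nearest=1 d=12 new=(6,8) → add node 2 parent=1 cost=6
3. q=(3,10) nearest=2 d=3 new=(3,10) → add node 3 parent=2 cost=9
4. q=(17,13) nearest=2 d=11 new=(9,11) → add node 4 parent=2 cost=9
5. q=(0,30) nearest=4 d=19 new=(6,14) → add node 5 parent=4 cost=12
6. q=(11,4) nearest=2 d=5 new=(9,5) → add node 6 parent=2 cost=9
7. q=(1,17) nearest=5 d=5 new=(3,17) → add node 7 parent=5 cost=15
8. q=(13,3) nearest=6 d=4 new=(12,3) → add node 8 parent=6 cost=12

Node count: 9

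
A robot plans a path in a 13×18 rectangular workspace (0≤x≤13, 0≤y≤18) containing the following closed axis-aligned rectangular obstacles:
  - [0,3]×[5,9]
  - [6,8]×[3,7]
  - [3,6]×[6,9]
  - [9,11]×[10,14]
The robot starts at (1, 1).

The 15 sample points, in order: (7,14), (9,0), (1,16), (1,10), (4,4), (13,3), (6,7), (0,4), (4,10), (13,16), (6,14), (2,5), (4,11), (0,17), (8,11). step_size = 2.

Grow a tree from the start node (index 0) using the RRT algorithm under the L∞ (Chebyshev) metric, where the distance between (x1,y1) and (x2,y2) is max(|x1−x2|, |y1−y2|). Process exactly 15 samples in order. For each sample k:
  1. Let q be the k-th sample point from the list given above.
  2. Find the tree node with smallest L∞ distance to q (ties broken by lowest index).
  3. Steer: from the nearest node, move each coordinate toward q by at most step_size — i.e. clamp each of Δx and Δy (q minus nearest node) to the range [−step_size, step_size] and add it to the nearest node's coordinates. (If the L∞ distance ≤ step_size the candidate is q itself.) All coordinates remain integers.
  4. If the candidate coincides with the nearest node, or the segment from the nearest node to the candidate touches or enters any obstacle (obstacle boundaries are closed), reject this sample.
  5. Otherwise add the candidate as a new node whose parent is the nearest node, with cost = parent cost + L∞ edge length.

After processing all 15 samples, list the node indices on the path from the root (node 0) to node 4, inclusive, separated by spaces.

1. q=(7,14) nearest=0 d=13 new=(3,3) → add node 1 parent=0 cost=2
2. q=(9,0) nearest=1 d=6 new=(5,1) → add node 2 parent=1 cost=4
3. q=(1,16) nearest=1 d=13 new=(1,5) → blocked by [0,3]×[5,9], reject
4. q=(1,10) nearest=1 d=7 new=(1,5) → blocked by [0,3]×[5,9], reject
5. q=(4,4) nearest=1 d=1 new=(4,4) → add node 3 parent=1 cost=3
6. q=(13,3) nearest=2 d=8 new=(7,3) → blocked by [6,8]×[3,7], reject
7. q=(6,7) nearest=3 d=3 new=(6,6) → blocked by [6,8]×[3,7], reject
8. q=(0,4) nearest=0 d=3 new=(0,3) → add node 4 parent=0 cost=2
9. q=(4,10) nearest=3 d=6 new=(4,6) → blocked by [3,6]×[6,9], reject
10. q=(13,16) nearest=3 d=12 new=(6,6) → blocked by [6,8]×[3,7], reject
11. q=(6,14) nearest=3 d=10 new=(6,6) → blocked by [6,8]×[3,7], reject
12. q=(2,5) nearest=1 d=2 new=(2,5) → blocked by [0,3]×[5,9], reject
13. q=(4,11) nearest=3 d=7 new=(4,6) → blocked by [3,6]×[6,9], reject
14. q=(0,17) nearest=3 d=13 new=(2,6) → blocked by [0,3]×[5,9], reject
15. q=(8,11) nearest=3 d=7 new=(6,6) → blocked by [6,8]×[3,7], reject

Path: 0 4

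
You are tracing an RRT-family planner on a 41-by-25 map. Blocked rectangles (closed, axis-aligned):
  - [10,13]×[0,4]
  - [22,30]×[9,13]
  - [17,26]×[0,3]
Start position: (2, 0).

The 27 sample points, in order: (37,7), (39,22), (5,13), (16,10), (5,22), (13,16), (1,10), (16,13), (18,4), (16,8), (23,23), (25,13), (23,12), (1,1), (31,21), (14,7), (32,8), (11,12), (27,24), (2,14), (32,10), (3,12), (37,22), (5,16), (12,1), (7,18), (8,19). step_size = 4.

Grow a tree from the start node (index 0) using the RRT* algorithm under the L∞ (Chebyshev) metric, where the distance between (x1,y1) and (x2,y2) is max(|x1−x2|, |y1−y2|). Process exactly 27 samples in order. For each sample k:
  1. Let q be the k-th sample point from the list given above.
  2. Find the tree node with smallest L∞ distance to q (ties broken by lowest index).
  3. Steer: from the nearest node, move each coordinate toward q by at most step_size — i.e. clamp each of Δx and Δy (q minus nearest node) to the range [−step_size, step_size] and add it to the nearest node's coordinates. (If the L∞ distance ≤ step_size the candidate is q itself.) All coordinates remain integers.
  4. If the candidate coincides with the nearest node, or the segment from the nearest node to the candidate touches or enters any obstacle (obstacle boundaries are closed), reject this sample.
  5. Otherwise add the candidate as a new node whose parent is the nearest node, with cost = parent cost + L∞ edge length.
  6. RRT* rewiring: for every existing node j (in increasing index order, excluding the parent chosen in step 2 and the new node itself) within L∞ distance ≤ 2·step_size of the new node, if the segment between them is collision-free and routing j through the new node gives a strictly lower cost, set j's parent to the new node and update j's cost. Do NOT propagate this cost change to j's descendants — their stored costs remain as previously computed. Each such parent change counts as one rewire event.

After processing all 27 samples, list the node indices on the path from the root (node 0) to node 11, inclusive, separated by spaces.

1. q=(37,7) nearest=0 d=35 new=(6,4) → add node 1 parent=0 cost=4
2. q=(39,22) nearest=1 d=33 new=(10,8) → add node 2 parent=1 cost=8
3. q=(5,13) nearest=2 d=5 new=(6,12) → add node 3 parent=2 cost=12
4. q=(16,10) nearest=2 d=6 new=(14,10) → add node 4 parent=2 cost=12
5. q=(5,22) nearest=3 d=10 new=(5,16) → add node 5 parent=3 cost=16
6. q=(13,16) nearest=4 d=6 new=(13,14) → add node 6 parent=4 cost=16
7. q=(1,10) nearest=3 d=5 new=(2,10) → add node 7 parent=3 cost=16
8. q=(16,13) nearest=4 d=3 new=(16,13) → add node 8 parent=4 cost=15
9. q=(18,4) nearest=4 d=6 new=(18,6) → add node 9 parent=4 cost=16
10. q=(16,8) nearest=4 d=2 new=(16,8) → add node 10 parent=4 cost=14
11. q=(23,23) nearest=6 d=10 new=(17,18) → add node 11 parent=6 cost=20
12. q=(25,13) nearest=9 d=7 new=(22,10) → blocked by [22,30]×[9,13], reject
13. q=(23,12) nearest=9 d=6 new=(22,10) → blocked by [22,30]×[9,13], reject
14. q=(1,1) nearest=0 d=1 new=(1,1) → add node 12 parent=0 cost=1
15. q=(31,21) nearest=11 d=14 new=(21,21) → add node 13 parent=11 cost=24
16. q=(14,7) nearest=10 d=2 new=(14,7) → add node 14 parent=10 cost=16
17. q=(32,8) nearest=13 d=13 new=(25,17) → add node 15 parent=13 cost=28
18. q=(11,12) nearest=6 d=2 new=(11,12) → add node 16 parent=6 cost=18
19. q=(27,24) nearest=13 d=6 new=(25,24) → add node 17 parent=13 cost=28
20. q=(2,14) nearest=5 d=3 new=(2,14) → add node 18 parent=5 cost=19
21. q=(32,10) nearest=15 d=7 new=(29,13) → blocked by [22,30]×[9,13], reject
22. q=(3,12) nearest=7 d=2 new=(3,12) → add node 19 parent=7 cost=18
23. q=(37,22) nearest=15 d=12 new=(29,21) → add node 20 parent=15 cost=32
24. q=(5,16) nearest=5 d=0 → coincident, reject
25. q=(12,1) nearest=1 d=6 new=(10,1) → blocked by [10,13]×[0,4], reject
26. q=(7,18) nearest=5 d=2 new=(7,18) → add node 21 parent=5 cost=18
27. q=(8,19) nearest=21 d=1 new=(8,19) → add node 22 parent=21 cost=19

Path: 0 1 2 4 6 11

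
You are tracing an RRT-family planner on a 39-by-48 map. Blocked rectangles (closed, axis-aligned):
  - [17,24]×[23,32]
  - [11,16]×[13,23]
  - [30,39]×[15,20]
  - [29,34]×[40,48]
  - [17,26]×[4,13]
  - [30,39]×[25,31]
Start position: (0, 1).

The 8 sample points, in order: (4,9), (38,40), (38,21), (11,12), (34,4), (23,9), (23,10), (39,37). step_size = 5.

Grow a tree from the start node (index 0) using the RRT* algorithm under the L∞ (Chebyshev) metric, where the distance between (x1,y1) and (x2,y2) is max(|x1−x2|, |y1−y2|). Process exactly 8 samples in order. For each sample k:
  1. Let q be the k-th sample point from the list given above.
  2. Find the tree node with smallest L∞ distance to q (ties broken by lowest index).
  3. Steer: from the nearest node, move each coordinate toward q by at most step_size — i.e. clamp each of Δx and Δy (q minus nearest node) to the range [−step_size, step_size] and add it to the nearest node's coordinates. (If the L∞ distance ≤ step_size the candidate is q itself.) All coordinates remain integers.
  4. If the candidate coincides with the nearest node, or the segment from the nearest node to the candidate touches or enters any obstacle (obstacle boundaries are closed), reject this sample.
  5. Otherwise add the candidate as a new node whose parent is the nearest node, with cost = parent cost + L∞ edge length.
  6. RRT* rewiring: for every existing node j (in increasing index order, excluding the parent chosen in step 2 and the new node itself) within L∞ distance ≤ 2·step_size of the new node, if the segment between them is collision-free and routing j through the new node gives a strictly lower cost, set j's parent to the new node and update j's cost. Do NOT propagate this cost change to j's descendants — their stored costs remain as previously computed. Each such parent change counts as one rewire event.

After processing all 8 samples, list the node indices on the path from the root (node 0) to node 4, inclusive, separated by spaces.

1. q=(4,9) nearest=0 d=8 new=(4,6) → add node 1 parent=0 cost=5
2. q=(38,40) nearest=1 d=34 new=(9,11) → add node 2 parent=1 cost=10
3. q=(38,21) nearest=2 d=29 new=(14,16) → blocked by [11,16]×[13,23], reject
4. q=(11,12) nearest=2 d=2 new=(11,12) → add node 3 parent=2 cost=12
5. q=(34,4) nearest=3 d=23 new=(16,7) → add node 4 parent=3 cost=17
6. q=(23,9) nearest=4 d=7 new=(21,9) → blocked by [17,26]×[4,13], reject
7. q=(23,10) nearest=4 d=7 new=(21,10) → blocked by [17,26]×[4,13], reject
8. q=(39,37) nearest=3 d=28 new=(16,17) → blocked by [11,16]×[13,23], reject

Path: 0 1 2 3 4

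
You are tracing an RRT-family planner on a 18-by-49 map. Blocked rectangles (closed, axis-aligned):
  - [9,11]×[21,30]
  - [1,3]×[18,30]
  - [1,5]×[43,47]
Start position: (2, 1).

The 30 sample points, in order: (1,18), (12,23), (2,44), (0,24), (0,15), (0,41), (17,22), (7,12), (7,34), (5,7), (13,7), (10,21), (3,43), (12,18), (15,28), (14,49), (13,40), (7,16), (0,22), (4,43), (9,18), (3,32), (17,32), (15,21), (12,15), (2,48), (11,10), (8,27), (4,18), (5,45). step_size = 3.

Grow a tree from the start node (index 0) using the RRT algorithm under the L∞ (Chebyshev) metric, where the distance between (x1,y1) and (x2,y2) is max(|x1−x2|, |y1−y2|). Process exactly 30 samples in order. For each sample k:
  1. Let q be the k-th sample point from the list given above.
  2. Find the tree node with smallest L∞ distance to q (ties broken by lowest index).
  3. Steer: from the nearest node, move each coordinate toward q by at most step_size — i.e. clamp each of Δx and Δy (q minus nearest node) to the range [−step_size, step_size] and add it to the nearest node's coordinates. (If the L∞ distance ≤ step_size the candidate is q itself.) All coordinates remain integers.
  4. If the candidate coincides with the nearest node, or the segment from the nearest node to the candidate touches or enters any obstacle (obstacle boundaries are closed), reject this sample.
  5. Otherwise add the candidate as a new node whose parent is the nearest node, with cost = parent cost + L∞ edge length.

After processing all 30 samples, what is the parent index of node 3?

Parent of node 3: 2

1. q=(1,18) nearest=0 d=17 new=(1,4) → add node 1 parent=0 cost=3
2. q=(12,23) nearest=1 d=19 new=(4,7) → add node 2 parent=1 cost=6
3. q=(2,44) nearest=2 d=37 new=(2,10) → add node 3 parent=2 cost=9
4. q=(0,24) nearest=3 d=14 new=(0,13) → add node 4 parent=3 cost=12
5. q=(0,15) nearest=4 d=2 new=(0,15) → add node 5 parent=4 cost=14
6. q=(0,41) nearest=5 d=26 new=(0,18) → add node 6 parent=5 cost=17
7. q=(17,22) nearest=2 d=15 new=(7,10) → add node 7 parent=2 cost=9
8. q=(7,12) nearest=7 d=2 new=(7,12) → add node 8 parent=7 cost=11
9. q=(7,34) nearest=6 d=16 new=(3,21) → blocked by [1,3]×[18,30], reject
10. q=(5,7) nearest=2 d=1 new=(5,7) → add node 9 parent=2 cost=7
11. q=(13,7) nearest=7 d=6 new=(10,7) → add node 10 parent=7 cost=12
12. q=(10,21) nearest=8 d=9 new=(10,15) → add node 11 parent=8 cost=14
13. q=(3,43) nearest=6 d=25 new=(3,21) → blocked by [1,3]×[18,30], reject
14. q=(12,18) nearest=11 d=3 new=(12,18) → add node 12 parent=11 cost=17
15. q=(15,28) nearest=12 d=10 new=(15,21) → add node 13 parent=12 cost=20
16. q=(14,49) nearest=13 d=28 new=(14,24) → add node 14 parent=13 cost=23
17. q=(13,40) nearest=14 d=16 new=(13,27) → add node 15 parent=14 cost=26
18. q=(7,16) nearest=11 d=3 new=(7,16) → add node 16 parent=11 cost=17
19. q=(0,22) nearest=6 d=4 new=(0,21) → add node 17 parent=6 cost=20
20. q=(4,43) nearest=15 d=16 new=(10,30) → blocked by [9,11]×[21,30], reject
21. q=(9,18) nearest=16 d=2 new=(9,18) → add node 18 parent=16 cost=19
22. q=(3,32) nearest=15 d=10 new=(10,30) → blocked by [9,11]×[21,30], reject
23. q=(17,32) nearest=15 d=5 new=(16,30) → add node 19 parent=15 cost=29
24. q=(15,21) nearest=13 d=0 → coincident, reject
25. q=(12,15) nearest=11 d=2 new=(12,15) → add node 20 parent=11 cost=16
26. q=(2,48) nearest=19 d=18 new=(13,33) → add node 21 parent=19 cost=32
27. q=(11,10) nearest=10 d=3 new=(11,10) → add node 22 parent=10 cost=15
28. q=(8,27) nearest=15 d=5 new=(10,27) → blocked by [9,11]×[21,30], reject
29. q=(4,18) nearest=16 d=3 new=(4,18) → add node 23 parent=16 cost=20
30. q=(5,45) nearest=21 d=12 new=(10,36) → add node 24 parent=21 cost=35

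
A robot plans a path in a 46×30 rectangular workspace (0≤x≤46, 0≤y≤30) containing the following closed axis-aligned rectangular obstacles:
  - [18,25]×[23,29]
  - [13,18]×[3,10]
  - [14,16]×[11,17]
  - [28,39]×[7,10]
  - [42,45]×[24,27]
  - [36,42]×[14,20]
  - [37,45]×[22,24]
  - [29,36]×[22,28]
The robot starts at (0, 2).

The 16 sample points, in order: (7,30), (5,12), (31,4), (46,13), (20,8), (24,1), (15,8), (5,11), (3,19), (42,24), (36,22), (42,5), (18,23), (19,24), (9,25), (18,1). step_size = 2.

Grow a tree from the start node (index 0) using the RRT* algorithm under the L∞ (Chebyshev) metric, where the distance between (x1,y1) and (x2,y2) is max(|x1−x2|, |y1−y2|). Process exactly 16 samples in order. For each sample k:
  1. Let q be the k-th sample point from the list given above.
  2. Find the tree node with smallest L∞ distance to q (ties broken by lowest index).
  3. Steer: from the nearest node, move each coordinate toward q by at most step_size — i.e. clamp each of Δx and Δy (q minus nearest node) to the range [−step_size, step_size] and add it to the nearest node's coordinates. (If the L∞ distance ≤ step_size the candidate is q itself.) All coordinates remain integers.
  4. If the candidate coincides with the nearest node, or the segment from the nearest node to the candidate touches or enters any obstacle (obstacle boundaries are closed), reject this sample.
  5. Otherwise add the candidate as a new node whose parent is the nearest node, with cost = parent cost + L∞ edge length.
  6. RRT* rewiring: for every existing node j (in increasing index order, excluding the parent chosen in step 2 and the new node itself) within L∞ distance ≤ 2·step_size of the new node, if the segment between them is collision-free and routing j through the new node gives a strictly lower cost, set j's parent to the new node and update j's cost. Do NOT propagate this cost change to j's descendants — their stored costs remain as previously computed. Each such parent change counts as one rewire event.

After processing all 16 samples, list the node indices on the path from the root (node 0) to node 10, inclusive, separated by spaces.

1. q=(7,30) nearest=0 d=28 new=(2,4) → add node 1 parent=0 cost=2
2. q=(5,12) nearest=1 d=8 new=(4,6) → add node 2 parent=1 cost=4
3. q=(31,4) nearest=2 d=27 new=(6,4) → add node 3 parent=2 cost=6
4. q=(46,13) nearest=3 d=40 new=(8,6) → add node 4 parent=3 cost=8
5. q=(20,8) nearest=4 d=12 new=(10,8) → add node 5 parent=4 cost=10
6. q=(24,1) nearest=5 d=14 new=(12,6) → add node 6 parent=5 cost=12
7. q=(15,8) nearest=6 d=3 new=(14,8) → blocked by [13,18]×[3,10], reject
8. q=(5,11) nearest=2 d=5 new=(5,8) → add node 7 parent=2 cost=6
9. q=(3,19) nearest=5 d=11 new=(8,10) → add node 8 parent=5 cost=12
10. q=(42,24) nearest=6 d=30 new=(14,8) → blocked by [13,18]×[3,10], reject
11. q=(36,22) nearest=6 d=24 new=(14,8) → blocked by [13,18]×[3,10], reject
12. q=(42,5) nearest=6 d=30 new=(14,5) → blocked by [13,18]×[3,10], reject
13. q=(18,23) nearest=8 d=13 new=(10,12) → add node 9 parent=8 cost=14
14. q=(19,24) nearest=9 d=12 new=(12,14) → add node 10 parent=9 cost=16
15. q=(9,25) nearest=10 d=11 new=(10,16) → add node 11 parent=10 cost=18
16. q=(18,1) nearest=6 d=6 new=(14,4) → blocked by [13,18]×[3,10], reject

Path: 0 1 2 3 4 5 8 9 10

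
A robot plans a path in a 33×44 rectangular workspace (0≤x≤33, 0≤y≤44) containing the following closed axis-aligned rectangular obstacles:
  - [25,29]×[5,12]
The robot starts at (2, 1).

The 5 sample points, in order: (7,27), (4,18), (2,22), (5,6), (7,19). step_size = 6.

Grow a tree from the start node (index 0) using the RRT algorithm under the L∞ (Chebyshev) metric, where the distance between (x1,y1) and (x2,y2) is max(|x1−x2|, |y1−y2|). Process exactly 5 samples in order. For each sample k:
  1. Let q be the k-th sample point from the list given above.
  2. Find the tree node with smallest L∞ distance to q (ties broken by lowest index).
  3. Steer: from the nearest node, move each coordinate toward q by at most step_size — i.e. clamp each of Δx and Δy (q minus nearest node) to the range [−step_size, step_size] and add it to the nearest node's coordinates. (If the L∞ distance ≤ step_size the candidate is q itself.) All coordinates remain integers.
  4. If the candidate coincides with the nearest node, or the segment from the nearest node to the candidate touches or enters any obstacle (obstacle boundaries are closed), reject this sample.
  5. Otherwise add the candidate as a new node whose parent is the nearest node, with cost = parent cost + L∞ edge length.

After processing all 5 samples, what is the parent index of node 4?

Parent of node 4: 1

1. q=(7,27) nearest=0 d=26 new=(7,7) → add node 1 parent=0 cost=6
2. q=(4,18) nearest=1 d=11 new=(4,13) → add node 2 parent=1 cost=12
3. q=(2,22) nearest=2 d=9 new=(2,19) → add node 3 parent=2 cost=18
4. q=(5,6) nearest=1 d=2 new=(5,6) → add node 4 parent=1 cost=8
5. q=(7,19) nearest=3 d=5 new=(7,19) → add node 5 parent=3 cost=23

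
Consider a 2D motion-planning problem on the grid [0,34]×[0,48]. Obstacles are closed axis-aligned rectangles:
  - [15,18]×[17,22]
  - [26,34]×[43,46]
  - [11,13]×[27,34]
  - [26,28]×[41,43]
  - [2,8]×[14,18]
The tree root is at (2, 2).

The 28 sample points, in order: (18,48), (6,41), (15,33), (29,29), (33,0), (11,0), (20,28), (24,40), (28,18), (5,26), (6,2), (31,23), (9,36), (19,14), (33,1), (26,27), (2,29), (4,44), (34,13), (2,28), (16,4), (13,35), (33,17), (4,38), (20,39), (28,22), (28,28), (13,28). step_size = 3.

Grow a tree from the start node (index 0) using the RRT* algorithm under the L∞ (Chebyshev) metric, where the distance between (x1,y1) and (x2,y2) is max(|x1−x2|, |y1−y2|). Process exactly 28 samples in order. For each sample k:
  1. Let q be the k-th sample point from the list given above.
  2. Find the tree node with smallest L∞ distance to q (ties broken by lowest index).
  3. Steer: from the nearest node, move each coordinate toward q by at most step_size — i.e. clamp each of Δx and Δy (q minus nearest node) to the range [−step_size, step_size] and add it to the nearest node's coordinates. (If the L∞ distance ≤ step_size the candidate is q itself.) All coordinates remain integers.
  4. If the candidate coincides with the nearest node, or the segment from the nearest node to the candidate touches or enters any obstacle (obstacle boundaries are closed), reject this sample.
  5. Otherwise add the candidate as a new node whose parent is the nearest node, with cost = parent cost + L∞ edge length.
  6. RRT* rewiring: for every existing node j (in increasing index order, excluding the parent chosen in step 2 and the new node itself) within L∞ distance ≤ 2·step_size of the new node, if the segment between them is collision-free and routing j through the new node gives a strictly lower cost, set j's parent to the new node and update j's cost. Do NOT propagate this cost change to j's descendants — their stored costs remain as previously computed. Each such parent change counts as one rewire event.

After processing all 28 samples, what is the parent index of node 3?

1. q=(18,48) nearest=0 d=46 new=(5,5) → add node 1 parent=0 cost=3
2. q=(6,41) nearest=1 d=36 new=(6,8) → add node 2 parent=1 cost=6
3. q=(15,33) nearest=2 d=25 new=(9,11) → add node 3 parent=2 cost=9
4. q=(29,29) nearest=3 d=20 new=(12,14) → add node 4 parent=3 cost=12
5. q=(33,0) nearest=4 d=21 new=(15,11) → add node 5 parent=4 cost=15
6. q=(11,0) nearest=1 d=6 new=(8,2) → add node 6 parent=1 cost=6
7. q=(20,28) nearest=4 d=14 new=(15,17) → blocked by [15,18]×[17,22], reject
8. q=(24,40) nearest=4 d=26 new=(15,17) → blocked by [15,18]×[17,22], reject
9. q=(28,18) nearest=5 d=13 new=(18,14) → add node 7 parent=5 cost=18
10. q=(5,26) nearest=4 d=12 new=(9,17) → add node 8 parent=4 cost=15
11. q=(6,2) nearest=6 d=2 new=(6,2) → add node 9 parent=6 cost=8
12. q=(31,23) nearest=7 d=13 new=(21,17) → add node 10 parent=7 cost=21
13. q=(9,36) nearest=8 d=19 new=(9,20) → add node 11 parent=8 cost=18
14. q=(19,14) nearest=7 d=1 new=(19,14) → add node 12 parent=7 cost=19
15. q=(33,1) nearest=12 d=14 new=(22,11) → add node 13 parent=12 cost=22
16. q=(26,27) nearest=10 d=10 new=(24,20) → add node 14 parent=10 cost=24
17. q=(2,29) nearest=11 d=9 new=(6,23) → add node 15 parent=11 cost=21
18. q=(4,44) nearest=15 d=21 new=(4,26) → add node 16 parent=15 cost=24
19. q=(34,13) nearest=14 d=10 new=(27,17) → add node 17 parent=14 cost=27
20. q=(2,28) nearest=16 d=2 new=(2,28) → add node 18 parent=16 cost=26
21. q=(16,4) nearest=3 d=7 new=(12,8) → add node 19 parent=3 cost=12
22. q=(13,35) nearest=16 d=9 new=(7,29) → add node 20 parent=16 cost=27
23. q=(33,17) nearest=17 d=6 new=(30,17) → add node 21 parent=17 cost=30
24. q=(4,38) nearest=20 d=9 new=(4,32) → add node 22 parent=20 cost=30
25. q=(20,39) nearest=20 d=13 new=(10,32) → add node 23 parent=20 cost=30
26. q=(28,22) nearest=14 d=4 new=(27,22) → add node 24 parent=14 cost=27
27. q=(28,28) nearest=24 d=6 new=(28,25) → add node 25 parent=24 cost=30
28. q=(13,28) nearest=23 d=4 new=(13,29) → blocked by [11,13]×[27,34], reject

Parent of node 3: 2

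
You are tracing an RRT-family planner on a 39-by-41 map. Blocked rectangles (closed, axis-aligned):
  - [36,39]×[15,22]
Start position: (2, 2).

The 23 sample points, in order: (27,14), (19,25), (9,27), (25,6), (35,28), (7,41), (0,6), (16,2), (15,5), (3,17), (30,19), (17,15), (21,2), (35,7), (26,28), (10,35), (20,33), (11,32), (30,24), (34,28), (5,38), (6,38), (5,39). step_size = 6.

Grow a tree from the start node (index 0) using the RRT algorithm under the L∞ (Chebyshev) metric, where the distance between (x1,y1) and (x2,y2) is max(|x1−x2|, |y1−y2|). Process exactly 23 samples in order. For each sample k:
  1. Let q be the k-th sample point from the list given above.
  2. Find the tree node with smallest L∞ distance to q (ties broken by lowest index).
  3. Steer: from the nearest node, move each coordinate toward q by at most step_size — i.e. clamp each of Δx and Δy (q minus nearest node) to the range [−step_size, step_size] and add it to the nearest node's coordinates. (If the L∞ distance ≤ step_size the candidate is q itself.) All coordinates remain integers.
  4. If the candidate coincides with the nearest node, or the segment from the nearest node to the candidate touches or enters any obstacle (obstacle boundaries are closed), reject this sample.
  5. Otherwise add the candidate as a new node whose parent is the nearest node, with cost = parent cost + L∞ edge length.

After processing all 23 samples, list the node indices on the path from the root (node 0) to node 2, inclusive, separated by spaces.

1. q=(27,14) nearest=0 d=25 new=(8,8) → add node 1 parent=0 cost=6
2. q=(19,25) nearest=1 d=17 new=(14,14) → add node 2 parent=1 cost=12
3. q=(9,27) nearest=2 d=13 new=(9,20) → add node 3 parent=2 cost=18
4. q=(25,6) nearest=2 d=11 new=(20,8) → add node 4 parent=2 cost=18
5. q=(35,28) nearest=4 d=20 new=(26,14) → add node 5 parent=4 cost=24
6. q=(7,41) nearest=3 d=21 new=(7,26) → add node 6 parent=3 cost=24
7. q=(0,6) nearest=0 d=4 new=(0,6) → add node 7 parent=0 cost=4
8. q=(16,2) nearest=4 d=6 new=(16,2) → add node 8 parent=4 cost=24
9. q=(15,5) nearest=8 d=3 new=(15,5) → add node 9 parent=8 cost=27
10. q=(3,17) nearest=3 d=6 new=(3,17) → add node 10 parent=3 cost=24
11. q=(30,19) nearest=5 d=5 new=(30,19) → add node 11 parent=5 cost=29
12. q=(17,15) nearest=2 d=3 new=(17,15) → add node 12 parent=2 cost=15
13. q=(21,2) nearest=8 d=5 new=(21,2) → add node 13 parent=8 cost=29
14. q=(35,7) nearest=5 d=9 new=(32,8) → add node 14 parent=5 cost=30
15. q=(26,28) nearest=11 d=9 new=(26,25) → add node 15 parent=11 cost=35
16. q=(10,35) nearest=6 d=9 new=(10,32) → add node 16 parent=6 cost=30
17. q=(20,33) nearest=15 d=8 new=(20,31) → add node 17 parent=15 cost=41
18. q=(11,32) nearest=16 d=1 new=(11,32) → add node 18 parent=16 cost=31
19. q=(30,24) nearest=15 d=4 new=(30,24) → add node 19 parent=15 cost=39
20. q=(34,28) nearest=19 d=4 new=(34,28) → add node 20 parent=19 cost=43
21. q=(5,38) nearest=16 d=6 new=(5,38) → add node 21 parent=16 cost=36
22. q=(6,38) nearest=21 d=1 new=(6,38) → add node 22 parent=21 cost=37
23. q=(5,39) nearest=21 d=1 new=(5,39) → add node 23 parent=21 cost=37

Path: 0 1 2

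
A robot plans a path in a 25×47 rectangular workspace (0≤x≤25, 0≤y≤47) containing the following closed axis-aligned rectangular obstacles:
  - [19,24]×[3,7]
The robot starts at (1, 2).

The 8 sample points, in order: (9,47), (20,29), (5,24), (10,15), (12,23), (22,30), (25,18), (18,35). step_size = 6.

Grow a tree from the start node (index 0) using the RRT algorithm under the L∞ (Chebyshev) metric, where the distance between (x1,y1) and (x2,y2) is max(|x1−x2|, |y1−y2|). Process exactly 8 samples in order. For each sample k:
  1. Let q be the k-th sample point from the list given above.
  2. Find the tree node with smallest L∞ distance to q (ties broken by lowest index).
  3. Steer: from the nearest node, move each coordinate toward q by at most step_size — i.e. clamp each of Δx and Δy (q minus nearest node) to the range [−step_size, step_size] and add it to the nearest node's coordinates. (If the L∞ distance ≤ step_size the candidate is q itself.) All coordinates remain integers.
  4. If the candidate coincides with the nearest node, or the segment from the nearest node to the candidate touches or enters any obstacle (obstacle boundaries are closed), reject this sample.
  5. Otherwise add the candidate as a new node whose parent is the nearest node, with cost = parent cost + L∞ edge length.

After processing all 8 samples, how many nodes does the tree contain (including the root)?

1. q=(9,47) nearest=0 d=45 new=(7,8) → add node 1 parent=0 cost=6
2. q=(20,29) nearest=1 d=21 new=(13,14) → add node 2 parent=1 cost=12
3. q=(5,24) nearest=2 d=10 new=(7,20) → add node 3 parent=2 cost=18
4. q=(10,15) nearest=2 d=3 new=(10,15) → add node 4 parent=2 cost=15
5. q=(12,23) nearest=3 d=5 new=(12,23) → add node 5 parent=3 cost=23
6. q=(22,30) nearest=5 d=10 new=(18,29) → add node 6 parent=5 cost=29
7. q=(25,18) nearest=6 d=11 new=(24,23) → add node 7 parent=6 cost=35
8. q=(18,35) nearest=6 d=6 new=(18,35) → add node 8 parent=6 cost=35

Node count: 9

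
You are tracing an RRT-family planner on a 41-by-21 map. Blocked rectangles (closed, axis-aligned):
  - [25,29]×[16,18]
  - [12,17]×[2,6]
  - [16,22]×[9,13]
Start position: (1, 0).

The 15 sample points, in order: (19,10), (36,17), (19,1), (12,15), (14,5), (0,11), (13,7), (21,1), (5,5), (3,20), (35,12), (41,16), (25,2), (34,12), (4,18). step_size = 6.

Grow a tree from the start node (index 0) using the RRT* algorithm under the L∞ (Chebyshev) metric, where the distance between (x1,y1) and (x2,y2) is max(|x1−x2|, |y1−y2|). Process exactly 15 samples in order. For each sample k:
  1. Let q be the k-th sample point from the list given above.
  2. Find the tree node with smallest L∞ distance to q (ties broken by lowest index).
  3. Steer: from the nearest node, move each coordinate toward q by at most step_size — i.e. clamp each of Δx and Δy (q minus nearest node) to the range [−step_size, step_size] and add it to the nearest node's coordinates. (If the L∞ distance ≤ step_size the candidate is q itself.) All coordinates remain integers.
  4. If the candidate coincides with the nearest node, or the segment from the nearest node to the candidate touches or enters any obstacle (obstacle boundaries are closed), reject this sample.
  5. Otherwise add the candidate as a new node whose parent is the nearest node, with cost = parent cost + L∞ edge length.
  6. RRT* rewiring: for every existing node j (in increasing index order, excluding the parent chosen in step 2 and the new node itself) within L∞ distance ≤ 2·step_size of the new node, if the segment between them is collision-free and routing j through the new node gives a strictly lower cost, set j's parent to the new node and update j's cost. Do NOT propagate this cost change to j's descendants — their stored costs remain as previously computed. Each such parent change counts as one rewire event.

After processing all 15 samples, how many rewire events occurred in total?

Rewire events: 1

1. q=(19,10) nearest=0 d=18 new=(7,6) → add node 1 parent=0 cost=6
2. q=(36,17) nearest=1 d=29 new=(13,12) → add node 2 parent=1 cost=12
3. q=(19,1) nearest=2 d=11 new=(19,6) → blocked by [16,22]×[9,13], reject
4. q=(12,15) nearest=2 d=3 new=(12,15) → add node 3 parent=2 cost=15
5. q=(14,5) nearest=1 d=7 new=(13,5) → blocked by [12,17]×[2,6], reject
6. q=(0,11) nearest=1 d=7 new=(1,11) → add node 4 parent=1 cost=12
7. q=(13,7) nearest=2 d=5 new=(13,7) → add node 5 parent=2 cost=17
8. q=(21,1) nearest=5 d=8 new=(19,1) → blocked by [12,17]×[2,6], reject
9. q=(5,5) nearest=1 d=2 new=(5,5) → add node 6 parent=1 cost=8; rewire 5→6 (16<17)
10. q=(3,20) nearest=3 d=9 new=(6,20) → add node 7 parent=3 cost=21
11. q=(35,12) nearest=2 d=22 new=(19,12) → blocked by [16,22]×[9,13], reject
12. q=(41,16) nearest=2 d=28 new=(19,16) → add node 8 parent=2 cost=18
13. q=(25,2) nearest=2 d=12 new=(19,6) → blocked by [16,22]×[9,13], reject
14. q=(34,12) nearest=8 d=15 new=(25,12) → add node 9 parent=8 cost=24
15. q=(4,18) nearest=7 d=2 new=(4,18) → add node 10 parent=7 cost=23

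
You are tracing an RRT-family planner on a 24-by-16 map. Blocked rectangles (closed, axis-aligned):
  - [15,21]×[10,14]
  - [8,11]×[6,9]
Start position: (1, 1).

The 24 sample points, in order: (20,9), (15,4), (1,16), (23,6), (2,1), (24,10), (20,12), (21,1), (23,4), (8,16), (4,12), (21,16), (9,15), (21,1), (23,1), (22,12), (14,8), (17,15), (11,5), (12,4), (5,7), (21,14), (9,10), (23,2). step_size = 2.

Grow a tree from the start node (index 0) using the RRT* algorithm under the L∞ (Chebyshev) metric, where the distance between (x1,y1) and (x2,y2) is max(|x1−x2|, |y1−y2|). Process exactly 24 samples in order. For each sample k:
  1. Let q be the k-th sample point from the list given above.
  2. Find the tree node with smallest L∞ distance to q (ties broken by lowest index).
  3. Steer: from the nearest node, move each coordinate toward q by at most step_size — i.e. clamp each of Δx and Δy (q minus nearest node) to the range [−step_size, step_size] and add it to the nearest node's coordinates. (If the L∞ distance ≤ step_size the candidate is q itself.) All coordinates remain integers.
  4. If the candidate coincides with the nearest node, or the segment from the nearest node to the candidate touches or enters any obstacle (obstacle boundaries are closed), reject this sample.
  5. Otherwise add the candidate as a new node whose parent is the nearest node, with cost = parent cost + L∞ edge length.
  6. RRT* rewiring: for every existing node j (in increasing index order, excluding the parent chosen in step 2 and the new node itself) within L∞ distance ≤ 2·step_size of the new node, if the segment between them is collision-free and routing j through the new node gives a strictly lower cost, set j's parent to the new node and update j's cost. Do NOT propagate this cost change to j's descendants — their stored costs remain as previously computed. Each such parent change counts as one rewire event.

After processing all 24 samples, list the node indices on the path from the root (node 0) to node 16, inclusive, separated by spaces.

1. q=(20,9) nearest=0 d=19 new=(3,3) → add node 1 parent=0 cost=2
2. q=(15,4) nearest=1 d=12 new=(5,4) → add node 2 parent=1 cost=4
3. q=(1,16) nearest=2 d=12 new=(3,6) → add node 3 parent=2 cost=6
4. q=(23,6) nearest=2 d=18 new=(7,6) → add node 4 parent=2 cost=6
5. q=(2,1) nearest=0 d=1 new=(2,1) → add node 5 parent=0 cost=1
6. q=(24,10) nearest=4 d=17 new=(9,8) → blocked by [8,11]×[6,9], reject
7. q=(20,12) nearest=4 d=13 new=(9,8) → blocked by [8,11]×[6,9], reject
8. q=(21,1) nearest=4 d=14 new=(9,4) → add node 6 parent=4 cost=8
9. q=(23,4) nearest=6 d=14 new=(11,4) → add node 7 parent=6 cost=10
10. q=(8,16) nearest=3 d=10 new=(5,8) → add node 8 parent=3 cost=8
11. q=(4,12) nearest=8 d=4 new=(4,10) → add node 9 parent=8 cost=10
12. q=(21,16) nearest=6 d=12 new=(11,6) → blocked by [8,11]×[6,9], reject
13. q=(9,15) nearest=9 d=5 new=(6,12) → add node 10 parent=9 cost=12
14. q=(21,1) nearest=7 d=10 new=(13,2) → add node 11 parent=7 cost=12
15. q=(23,1) nearest=11 d=10 new=(15,1) → add node 12 parent=11 cost=14
16. q=(22,12) nearest=11 d=10 new=(15,4) → add node 13 parent=11 cost=14
17. q=(14,8) nearest=7 d=4 new=(13,6) → add node 14 parent=7 cost=12
18. q=(17,15) nearest=14 d=9 new=(15,8) → add node 15 parent=14 cost=14
19. q=(11,5) nearest=7 d=1 new=(11,5) → add node 16 parent=7 cost=11
20. q=(12,4) nearest=7 d=1 new=(12,4) → add node 17 parent=7 cost=11
21. q=(5,7) nearest=8 d=1 new=(5,7) → add node 18 parent=8 cost=9
22. q=(21,14) nearest=15 d=6 new=(17,10) → blocked by [15,21]×[10,14], reject
23. q=(9,10) nearest=10 d=3 new=(8,10) → add node 19 parent=10 cost=14
24. q=(23,2) nearest=12 d=8 new=(17,2) → add node 20 parent=12 cost=16

Path: 0 1 2 4 6 7 16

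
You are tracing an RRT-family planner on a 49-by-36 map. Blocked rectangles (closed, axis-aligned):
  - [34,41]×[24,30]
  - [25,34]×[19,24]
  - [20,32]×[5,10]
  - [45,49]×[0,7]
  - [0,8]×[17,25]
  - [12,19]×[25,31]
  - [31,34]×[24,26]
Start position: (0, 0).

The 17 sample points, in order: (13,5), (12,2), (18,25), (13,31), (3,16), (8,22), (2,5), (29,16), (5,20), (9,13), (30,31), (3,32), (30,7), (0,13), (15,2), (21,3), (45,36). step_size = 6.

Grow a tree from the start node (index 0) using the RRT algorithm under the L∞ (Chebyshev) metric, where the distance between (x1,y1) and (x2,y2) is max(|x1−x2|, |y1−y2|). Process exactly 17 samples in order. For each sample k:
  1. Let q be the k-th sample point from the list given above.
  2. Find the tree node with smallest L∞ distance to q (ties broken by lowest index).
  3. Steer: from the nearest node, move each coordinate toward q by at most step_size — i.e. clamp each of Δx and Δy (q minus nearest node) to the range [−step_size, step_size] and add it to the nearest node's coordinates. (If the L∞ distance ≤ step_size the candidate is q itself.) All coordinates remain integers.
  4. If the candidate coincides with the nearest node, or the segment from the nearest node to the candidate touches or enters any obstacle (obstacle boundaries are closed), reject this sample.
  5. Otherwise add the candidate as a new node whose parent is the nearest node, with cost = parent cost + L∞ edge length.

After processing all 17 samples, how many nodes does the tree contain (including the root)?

Node count: 12

1. q=(13,5) nearest=0 d=13 new=(6,5) → add node 1 parent=0 cost=6
2. q=(12,2) nearest=1 d=6 new=(12,2) → add node 2 parent=1 cost=12
3. q=(18,25) nearest=1 d=20 new=(12,11) → add node 3 parent=1 cost=12
4. q=(13,31) nearest=3 d=20 new=(13,17) → add node 4 parent=3 cost=18
5. q=(3,16) nearest=3 d=9 new=(6,16) → add node 5 parent=3 cost=18
6. q=(8,22) nearest=4 d=5 new=(8,22) → blocked by [0,8]×[17,25], reject
7. q=(2,5) nearest=1 d=4 new=(2,5) → add node 6 parent=1 cost=10
8. q=(29,16) nearest=4 d=16 new=(19,16) → add node 7 parent=4 cost=24
9. q=(5,20) nearest=5 d=4 new=(5,20) → blocked by [0,8]×[17,25], reject
10. q=(9,13) nearest=3 d=3 new=(9,13) → add node 8 parent=3 cost=15
11. q=(30,31) nearest=7 d=15 new=(25,22) → blocked by [25,34]×[19,24], reject
12. q=(3,32) nearest=4 d=15 new=(7,23) → blocked by [0,8]×[17,25], reject
13. q=(30,7) nearest=7 d=11 new=(25,10) → blocked by [20,32]×[5,10], reject
14. q=(0,13) nearest=5 d=6 new=(0,13) → add node 9 parent=5 cost=24
15. q=(15,2) nearest=2 d=3 new=(15,2) → add node 10 parent=2 cost=15
16. q=(21,3) nearest=10 d=6 new=(21,3) → add node 11 parent=10 cost=21
17. q=(45,36) nearest=7 d=26 new=(25,22) → blocked by [25,34]×[19,24], reject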